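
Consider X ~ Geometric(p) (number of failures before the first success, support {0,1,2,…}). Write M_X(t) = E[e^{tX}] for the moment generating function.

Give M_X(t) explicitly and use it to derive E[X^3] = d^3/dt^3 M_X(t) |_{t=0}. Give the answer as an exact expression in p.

M_X(t) = p/(-(1 - p)*e^(t) + 1)

E[X^3] = M^(3)(0) = -1 + 7/p - 12/p^2 + 6/p^3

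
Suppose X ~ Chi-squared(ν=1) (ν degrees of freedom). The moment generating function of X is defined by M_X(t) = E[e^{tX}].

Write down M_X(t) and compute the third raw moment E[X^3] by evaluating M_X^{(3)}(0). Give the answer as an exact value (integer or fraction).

E[X^3] = D^3[M](0) = 15

M_X(t) = 1/√(1 - 2*t)
D^3[M](t) = -15/(8*t^3*√(1 - 2*t) - 12*t^2*√(1 - 2*t) + 6*t*√(1 - 2*t) - √(1 - 2*t))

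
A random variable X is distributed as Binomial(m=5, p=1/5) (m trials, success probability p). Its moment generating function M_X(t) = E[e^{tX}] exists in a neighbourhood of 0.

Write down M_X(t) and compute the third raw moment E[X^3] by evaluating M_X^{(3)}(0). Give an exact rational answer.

E[X^3] = M′′′(0) = 97/25

M_X(t) = (e^(t)/5 + 4/5)^5
M′(t) = e^(5*t)/625 + 16*e^(4*t)/625 + 96*e^(3*t)/625 + 256*e^(2*t)/625 + 256*e^(t)/625
M′′(t) = e^(5*t)/125 + 64*e^(4*t)/625 + 288*e^(3*t)/625 + 512*e^(2*t)/625 + 256*e^(t)/625
M′′′(t) = e^(5*t)/25 + 256*e^(4*t)/625 + 864*e^(3*t)/625 + 1024*e^(2*t)/625 + 256*e^(t)/625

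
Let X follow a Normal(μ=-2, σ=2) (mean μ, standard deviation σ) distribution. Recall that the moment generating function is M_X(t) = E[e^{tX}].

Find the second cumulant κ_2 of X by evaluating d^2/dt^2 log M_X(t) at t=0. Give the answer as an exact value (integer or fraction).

κ_2 = K^(2)(0) = 4

M_X(t) = e^(2*t^2 - 2*t)
K_X(t) = log M_X(t) = 2*t^2 - 2*t
K^(2)(t) = 4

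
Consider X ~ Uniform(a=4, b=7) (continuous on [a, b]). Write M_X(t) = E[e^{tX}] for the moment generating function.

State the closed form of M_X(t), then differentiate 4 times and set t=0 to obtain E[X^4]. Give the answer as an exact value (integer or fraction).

M_X(t) = (e^(7*t) - e^(4*t))/(3*t)

E[X^4] = D^4[M](0) = 5261/5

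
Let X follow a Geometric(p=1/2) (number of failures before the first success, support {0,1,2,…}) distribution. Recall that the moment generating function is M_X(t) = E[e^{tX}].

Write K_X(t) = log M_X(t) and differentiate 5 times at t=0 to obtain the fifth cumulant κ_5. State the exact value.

M_X(t) = 1/(2*(1 - e^(t)/2))
K_X(t) = log M_X(t) = -log(1 - e^(t)/2) - log(2)
K′(t) = -e^(t)/(e^(t) - 2)
K′′(t) = 2*e^(t)/(e^(2*t) - 4*e^(t) + 4)
K′′′(t) = (-2*e^(2*t) - 4*e^(t))/(e^(3*t) - 6*e^(2*t) + 12*e^(t) - 8)
K′′′′(t) = (2*e^(3*t) + 16*e^(2*t) + 8*e^(t))/(e^(4*t) - 8*e^(3*t) + 24*e^(2*t) - 32*e^(t) + 16)
K′′′′′(t) = (-2*e^(4*t) - 44*e^(3*t) - 88*e^(2*t) - 16*e^(t))/(e^(5*t) - 10*e^(4*t) + 40*e^(3*t) - 80*e^(2*t) + 80*e^(t) - 32)

κ_5 = K′′′′′(0) = 150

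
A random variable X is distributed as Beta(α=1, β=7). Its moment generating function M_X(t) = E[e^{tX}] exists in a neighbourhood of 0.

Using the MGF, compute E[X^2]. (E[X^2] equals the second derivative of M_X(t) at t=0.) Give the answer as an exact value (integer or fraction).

M_X(t) = ₁F₁(1; 8; t)
D^2[M](t) = ₁F₁(3; 10; t)/36

E[X^2] = D^2[M](0) = 1/36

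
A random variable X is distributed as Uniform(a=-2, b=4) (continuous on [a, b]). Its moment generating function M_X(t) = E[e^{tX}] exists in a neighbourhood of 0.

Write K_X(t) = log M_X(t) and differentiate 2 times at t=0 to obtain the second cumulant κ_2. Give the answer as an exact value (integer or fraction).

M_X(t) = (e^(4*t) - e^(-2*t))/(6*t)
K_X(t) = log M_X(t) = -log(t) + log(e^(4*t) - e^(-2*t)) - log(6)
dK/dt = (4*t*e^(6*t) + 2*t - e^(6*t) + 1)/(t*e^(6*t) - t)
d^2K/dt^2 = (-36*t^2*e^(6*t) + e^(12*t) - 2*e^(6*t) + 1)/(t^2*e^(12*t) - 2*t^2*e^(6*t) + t^2)

κ_2 = d^2K/dt^2 |_{t=0} = 3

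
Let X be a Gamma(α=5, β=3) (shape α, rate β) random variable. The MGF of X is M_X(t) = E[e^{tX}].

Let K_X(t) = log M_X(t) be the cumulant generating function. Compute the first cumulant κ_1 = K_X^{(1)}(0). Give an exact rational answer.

κ_1 = dK/dt |_{t=0} = 5/3

M_X(t) = 243/(3 - t)^5
K_X(t) = log M_X(t) = -5*log(3 - t) + 5*log(3)
dK/dt = -5/(t - 3)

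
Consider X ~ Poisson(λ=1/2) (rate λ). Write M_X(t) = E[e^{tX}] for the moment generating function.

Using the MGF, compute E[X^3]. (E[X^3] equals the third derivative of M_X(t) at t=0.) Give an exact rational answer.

E[X^3] = M′′′(0) = 11/8

M_X(t) = e^(e^(t)/2 - 1/2)
M′(t) = e^(-1/2)*e^(t)*e^(e^(t)/2)/2
M′′(t) = (e^(2*t)*e^(e^(t)/2) + 2*e^(t)*e^(e^(t)/2))*e^(-1/2)/4
M′′′(t) = (e^(3*t)*e^(e^(t)/2) + 6*e^(2*t)*e^(e^(t)/2) + 4*e^(t)*e^(e^(t)/2))*e^(-1/2)/8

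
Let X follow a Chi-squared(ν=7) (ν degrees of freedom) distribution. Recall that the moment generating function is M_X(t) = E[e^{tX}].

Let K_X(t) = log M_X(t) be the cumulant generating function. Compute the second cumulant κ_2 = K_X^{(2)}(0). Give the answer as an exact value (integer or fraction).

κ_2 = K′′(0) = 14

M_X(t) = (1 - 2*t)^(-7/2)
K_X(t) = log M_X(t) = -7*log(1 - 2*t)/2
K′(t) = -7/(2*t - 1)
K′′(t) = 14/(4*t^2 - 4*t + 1)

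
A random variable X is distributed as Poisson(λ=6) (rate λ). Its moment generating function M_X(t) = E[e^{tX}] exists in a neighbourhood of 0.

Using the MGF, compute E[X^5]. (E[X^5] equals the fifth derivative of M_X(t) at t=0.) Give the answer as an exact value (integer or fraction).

M_X(t) = e^(6*e^(t) - 6)
dM/dt = 6*e^(-6)*e^(t)*e^(6*e^(t))
d^2M/dt^2 = (36*e^(2*t)*e^(6*e^(t)) + 6*e^(t)*e^(6*e^(t)))*e^(-6)
d^3M/dt^3 = (216*e^(3*t)*e^(6*e^(t)) + 108*e^(2*t)*e^(6*e^(t)) + 6*e^(t)*e^(6*e^(t)))*e^(-6)
d^4M/dt^4 = (1296*e^(4*t)*e^(6*e^(t)) + 1296*e^(3*t)*e^(6*e^(t)) + 252*e^(2*t)*e^(6*e^(t)) + 6*e^(t)*e^(6*e^(t)))*e^(-6)
d^5M/dt^5 = (7776*e^(5*t)*e^(6*e^(t)) + 12960*e^(4*t)*e^(6*e^(t)) + 5400*e^(3*t)*e^(6*e^(t)) + 540*e^(2*t)*e^(6*e^(t)) + 6*e^(t)*e^(6*e^(t)))*e^(-6)

E[X^5] = d^5M/dt^5 |_{t=0} = 26682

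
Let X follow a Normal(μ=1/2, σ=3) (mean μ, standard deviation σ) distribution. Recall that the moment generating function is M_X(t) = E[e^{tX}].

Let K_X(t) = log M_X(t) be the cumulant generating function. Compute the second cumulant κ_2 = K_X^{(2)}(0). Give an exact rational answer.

M_X(t) = e^(9*t^2/2 + t/2)
K_X(t) = log M_X(t) = 9*t^2/2 + t/2
dK/dt = 9*t + 1/2
d^2K/dt^2 = 9

κ_2 = d^2K/dt^2 |_{t=0} = 9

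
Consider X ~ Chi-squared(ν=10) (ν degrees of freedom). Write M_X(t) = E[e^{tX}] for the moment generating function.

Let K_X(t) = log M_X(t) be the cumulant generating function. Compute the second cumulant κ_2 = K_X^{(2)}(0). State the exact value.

κ_2 = K^(2)(0) = 20

M_X(t) = (1 - 2*t)^(-5)
K_X(t) = log M_X(t) = -5*log(1 - 2*t)
K^(2)(t) = 20/(4*t^2 - 4*t + 1)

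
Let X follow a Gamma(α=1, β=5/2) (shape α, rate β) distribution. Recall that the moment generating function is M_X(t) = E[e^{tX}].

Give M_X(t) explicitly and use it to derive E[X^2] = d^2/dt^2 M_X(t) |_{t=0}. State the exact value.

E[X^2] = M^(2)(0) = 8/25

M_X(t) = 5/(2*(5/2 - t))
M^(2)(t) = -40/(8*t^3 - 60*t^2 + 150*t - 125)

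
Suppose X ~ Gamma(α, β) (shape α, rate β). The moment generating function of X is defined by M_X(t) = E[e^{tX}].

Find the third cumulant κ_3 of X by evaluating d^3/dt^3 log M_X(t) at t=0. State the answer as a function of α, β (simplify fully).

κ_3 = D^3[K](0) = 2*α/β^3

M_X(t) = (β/(β - t))^α
K_X(t) = log M_X(t) = α*(log(β) - log(β - t))
D^3[K](t) = -2*α/(-β^3 + 3*β^2*t - 3*β*t^2 + t^3)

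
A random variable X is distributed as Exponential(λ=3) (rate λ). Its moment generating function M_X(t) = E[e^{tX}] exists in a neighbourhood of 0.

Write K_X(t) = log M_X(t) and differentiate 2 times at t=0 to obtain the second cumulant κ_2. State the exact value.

M_X(t) = 3/(3 - t)
K_X(t) = log M_X(t) = -log(3 - t) + log(3)
dK/dt = -1/(t - 3)
d^2K/dt^2 = 1/(t^2 - 6*t + 9)

κ_2 = d^2K/dt^2 |_{t=0} = 1/9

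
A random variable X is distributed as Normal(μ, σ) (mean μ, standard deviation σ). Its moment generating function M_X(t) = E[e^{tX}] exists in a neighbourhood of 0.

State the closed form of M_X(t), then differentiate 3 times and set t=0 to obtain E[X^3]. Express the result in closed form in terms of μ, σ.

M_X(t) = e^(μ*t + σ^2*t^2/2)
dM/dt = μ*e^(μ*t)*e^(σ^2*t^2/2) + σ^2*t*e^(μ*t)*e^(σ^2*t^2/2)
d^2M/dt^2 = μ^2*e^(μ*t)*e^(σ^2*t^2/2) + 2*μ*σ^2*t*e^(μ*t)*e^(σ^2*t^2/2) + σ^4*t^2*e^(μ*t)*e^(σ^2*t^2/2) + σ^2*e^(μ*t)*e^(σ^2*t^2/2)

E[X^3] = d^3M/dt^3 |_{t=0} = μ*(μ^2 + 3*σ^2)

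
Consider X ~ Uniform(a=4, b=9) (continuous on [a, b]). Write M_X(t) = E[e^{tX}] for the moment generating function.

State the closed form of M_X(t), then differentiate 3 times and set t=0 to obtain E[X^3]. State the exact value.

M_X(t) = (e^(9*t) - e^(4*t))/(5*t)
D^3[M](t) = (729*t^3*e^(9*t) - 64*t^3*e^(4*t) - 243*t^2*e^(9*t) + 48*t^2*e^(4*t) + 54*t*e^(9*t) - 24*t*e^(4*t) - 6*e^(9*t) + 6*e^(4*t))/(5*t^4)

E[X^3] = D^3[M](0) = 1261/4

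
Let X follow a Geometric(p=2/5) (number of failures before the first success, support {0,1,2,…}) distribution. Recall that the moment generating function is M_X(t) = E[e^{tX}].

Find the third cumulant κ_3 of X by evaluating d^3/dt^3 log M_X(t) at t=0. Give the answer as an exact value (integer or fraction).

κ_3 = K′′′(0) = 15

M_X(t) = 2/(5*(1 - 3*e^(t)/5))
K_X(t) = log M_X(t) = -log(1 - 3*e^(t)/5) - log(5) + log(2)
K′(t) = -3*e^(t)/(3*e^(t) - 5)
K′′(t) = 15*e^(t)/(9*e^(2*t) - 30*e^(t) + 25)
K′′′(t) = (-45*e^(2*t) - 75*e^(t))/(27*e^(3*t) - 135*e^(2*t) + 225*e^(t) - 125)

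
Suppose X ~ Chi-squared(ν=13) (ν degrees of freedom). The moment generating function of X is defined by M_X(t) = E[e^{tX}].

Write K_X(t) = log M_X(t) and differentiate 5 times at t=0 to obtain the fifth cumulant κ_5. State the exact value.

κ_5 = K′′′′′(0) = 4992

M_X(t) = (1 - 2*t)^(-13/2)
K_X(t) = log M_X(t) = -13*log(1 - 2*t)/2
K′(t) = -13/(2*t - 1)
K′′(t) = 26/(4*t^2 - 4*t + 1)
K′′′(t) = -104/(8*t^3 - 12*t^2 + 6*t - 1)
K′′′′(t) = 624/(16*t^4 - 32*t^3 + 24*t^2 - 8*t + 1)
K′′′′′(t) = -4992/(32*t^5 - 80*t^4 + 80*t^3 - 40*t^2 + 10*t - 1)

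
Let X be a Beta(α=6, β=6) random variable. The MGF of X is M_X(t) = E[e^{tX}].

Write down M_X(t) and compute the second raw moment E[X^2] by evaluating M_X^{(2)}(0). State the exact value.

E[X^2] = M^(2)(0) = 7/26

M_X(t) = ₁F₁(6; 12; t)
M^(2)(t) = 7*₁F₁(8; 14; t)/26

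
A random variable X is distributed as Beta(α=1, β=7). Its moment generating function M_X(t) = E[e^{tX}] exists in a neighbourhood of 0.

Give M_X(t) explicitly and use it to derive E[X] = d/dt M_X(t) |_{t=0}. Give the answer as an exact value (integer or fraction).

E[X] = M^(1)(0) = 1/8

M_X(t) = ₁F₁(1; 8; t)
M^(1)(t) = ₁F₁(2; 9; t)/8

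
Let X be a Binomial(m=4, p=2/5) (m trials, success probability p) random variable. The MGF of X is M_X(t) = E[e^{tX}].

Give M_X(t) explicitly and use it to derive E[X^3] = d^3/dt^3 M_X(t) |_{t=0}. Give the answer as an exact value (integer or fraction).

E[X^3] = M^(3)(0) = 1112/125

M_X(t) = (2*e^(t)/5 + 3/5)^4
M^(3)(t) = 1024*e^(4*t)/625 + 2592*e^(3*t)/625 + 1728*e^(2*t)/625 + 216*e^(t)/625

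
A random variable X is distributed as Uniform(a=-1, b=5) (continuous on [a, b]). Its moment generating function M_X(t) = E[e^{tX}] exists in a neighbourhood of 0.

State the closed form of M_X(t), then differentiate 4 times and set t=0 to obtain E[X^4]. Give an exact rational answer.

E[X^4] = d^4M/dt^4 |_{t=0} = 521/5

M_X(t) = (e^(5*t) - e^(-t))/(6*t)
dM/dt = (5*t*e^(6*t) + t - e^(6*t) + 1)*e^(-t)/(6*t^2)
d^2M/dt^2 = (25*t^2*e^(6*t) - t^2 - 10*t*e^(6*t) - 2*t + 2*e^(6*t) - 2)*e^(-t)/(6*t^3)
d^3M/dt^3 = (125*t^3*e^(6*t) + t^3 - 75*t^2*e^(6*t) + 3*t^2 + 30*t*e^(6*t) + 6*t - 6*e^(6*t) + 6)*e^(-t)/(6*t^4)
d^4M/dt^4 = (625*t^4*e^(6*t) - t^4 - 500*t^3*e^(6*t) - 4*t^3 + 300*t^2*e^(6*t) - 12*t^2 - 120*t*e^(6*t) - 24*t + 24*e^(6*t) - 24)*e^(-t)/(6*t^5)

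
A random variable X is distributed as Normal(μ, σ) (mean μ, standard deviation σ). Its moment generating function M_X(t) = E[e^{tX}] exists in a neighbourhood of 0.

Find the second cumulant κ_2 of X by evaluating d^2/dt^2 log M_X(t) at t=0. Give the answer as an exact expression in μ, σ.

M_X(t) = e^(μ*t + σ^2*t^2/2)
K_X(t) = log M_X(t) = μ*t + σ^2*t^2/2
K′(t) = μ + σ^2*t
K′′(t) = σ^2

κ_2 = K′′(0) = σ^2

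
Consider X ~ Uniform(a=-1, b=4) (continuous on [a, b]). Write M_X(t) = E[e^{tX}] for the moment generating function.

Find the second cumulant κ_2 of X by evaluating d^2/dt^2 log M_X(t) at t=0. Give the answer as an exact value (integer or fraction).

κ_2 = D^2[K](0) = 25/12

M_X(t) = (e^(4*t) - e^(-t))/(5*t)
K_X(t) = log M_X(t) = -log(t) + log(e^(4*t) - e^(-t)) - log(5)
D^2[K](t) = (-25*t^2*e^(5*t) + e^(10*t) - 2*e^(5*t) + 1)/(t^2*e^(10*t) - 2*t^2*e^(5*t) + t^2)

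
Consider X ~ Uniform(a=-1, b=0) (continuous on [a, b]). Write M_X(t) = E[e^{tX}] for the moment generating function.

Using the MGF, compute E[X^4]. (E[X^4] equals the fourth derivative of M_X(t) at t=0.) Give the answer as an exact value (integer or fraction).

E[X^4] = M′′′′(0) = 1/5

M_X(t) = (1 - e^(-t))/t
M′(t) = (t - e^(t) + 1)*e^(-t)/t^2
M′′(t) = (-t^2 - 2*t + 2*e^(t) - 2)*e^(-t)/t^3
M′′′(t) = (t^3 + 3*t^2 + 6*t - 6*e^(t) + 6)*e^(-t)/t^4
M′′′′(t) = (-t^4 - 4*t^3 - 12*t^2 - 24*t + 24*e^(t) - 24)*e^(-t)/t^5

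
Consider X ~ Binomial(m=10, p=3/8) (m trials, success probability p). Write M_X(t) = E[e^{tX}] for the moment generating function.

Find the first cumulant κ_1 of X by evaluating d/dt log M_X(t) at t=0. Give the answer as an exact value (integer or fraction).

κ_1 = K^(1)(0) = 15/4

M_X(t) = (3*e^(t)/8 + 5/8)^10
K_X(t) = log M_X(t) = 10*log(3*e^(t)/8 + 5/8)
K^(1)(t) = 30*e^(t)/(3*e^(t) + 5)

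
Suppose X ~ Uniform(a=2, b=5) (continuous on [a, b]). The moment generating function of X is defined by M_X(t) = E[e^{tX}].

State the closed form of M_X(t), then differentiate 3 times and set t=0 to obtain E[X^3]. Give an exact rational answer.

M_X(t) = (e^(5*t) - e^(2*t))/(3*t)
D^3[M](t) = (125*t^3*e^(5*t) - 8*t^3*e^(2*t) - 75*t^2*e^(5*t) + 12*t^2*e^(2*t) + 30*t*e^(5*t) - 12*t*e^(2*t) - 6*e^(5*t) + 6*e^(2*t))/(3*t^4)

E[X^3] = D^3[M](0) = 203/4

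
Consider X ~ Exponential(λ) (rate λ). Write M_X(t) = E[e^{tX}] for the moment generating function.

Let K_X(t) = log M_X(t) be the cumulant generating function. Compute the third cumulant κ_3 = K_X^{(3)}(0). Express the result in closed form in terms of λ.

M_X(t) = λ/(λ - t)
K_X(t) = log M_X(t) = log(λ) - log(λ - t)
K^(3)(t) = -2/(-λ^3 + 3*λ^2*t - 3*λ*t^2 + t^3)

κ_3 = K^(3)(0) = 2/λ^3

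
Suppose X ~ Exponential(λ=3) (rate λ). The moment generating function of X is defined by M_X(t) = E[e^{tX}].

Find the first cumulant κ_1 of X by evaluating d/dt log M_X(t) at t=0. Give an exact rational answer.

M_X(t) = 3/(3 - t)
K_X(t) = log M_X(t) = -log(3 - t) + log(3)
D[K](t) = -1/(t - 3)

κ_1 = D[K](0) = 1/3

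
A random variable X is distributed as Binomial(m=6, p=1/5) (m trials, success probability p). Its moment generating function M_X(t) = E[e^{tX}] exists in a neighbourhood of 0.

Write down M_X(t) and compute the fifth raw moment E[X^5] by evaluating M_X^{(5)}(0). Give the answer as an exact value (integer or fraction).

E[X^5] = D^5[M](0) = 30744/625

M_X(t) = (e^(t)/5 + 4/5)^6
D^5[M](t) = 7776*e^(6*t)/15625 + 24*e^(5*t)/5 + 49152*e^(4*t)/3125 + 62208*e^(3*t)/3125 + 24576*e^(2*t)/3125 + 6144*e^(t)/15625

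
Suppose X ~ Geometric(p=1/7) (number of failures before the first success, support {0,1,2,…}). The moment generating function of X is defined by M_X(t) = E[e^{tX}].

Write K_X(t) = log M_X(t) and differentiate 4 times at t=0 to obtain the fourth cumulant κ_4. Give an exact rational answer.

κ_4 = d^4K/dt^4 |_{t=0} = 10626

M_X(t) = 1/(7*(1 - 6*e^(t)/7))
K_X(t) = log M_X(t) = -log(1 - 6*e^(t)/7) - log(7)
dK/dt = -6*e^(t)/(6*e^(t) - 7)
d^2K/dt^2 = 42*e^(t)/(36*e^(2*t) - 84*e^(t) + 49)
d^3K/dt^3 = (-252*e^(2*t) - 294*e^(t))/(216*e^(3*t) - 756*e^(2*t) + 882*e^(t) - 343)
d^4K/dt^4 = (1512*e^(3*t) + 7056*e^(2*t) + 2058*e^(t))/(1296*e^(4*t) - 6048*e^(3*t) + 10584*e^(2*t) - 8232*e^(t) + 2401)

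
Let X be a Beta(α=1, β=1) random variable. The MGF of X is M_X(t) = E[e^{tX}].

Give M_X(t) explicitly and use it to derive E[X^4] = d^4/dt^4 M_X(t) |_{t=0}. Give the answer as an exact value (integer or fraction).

E[X^4] = D^4[M](0) = 1/5

M_X(t) = ₁F₁(1; 2; t)
D^4[M](t) = ₁F₁(5; 6; t)/5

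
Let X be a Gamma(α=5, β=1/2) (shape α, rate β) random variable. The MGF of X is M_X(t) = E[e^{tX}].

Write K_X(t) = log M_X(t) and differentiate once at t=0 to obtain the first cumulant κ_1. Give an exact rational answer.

M_X(t) = 1/(32*(1/2 - t)^5)
K_X(t) = log M_X(t) = -5*log(1/2 - t) - 5*log(2)
K′(t) = -10/(2*t - 1)

κ_1 = K′(0) = 10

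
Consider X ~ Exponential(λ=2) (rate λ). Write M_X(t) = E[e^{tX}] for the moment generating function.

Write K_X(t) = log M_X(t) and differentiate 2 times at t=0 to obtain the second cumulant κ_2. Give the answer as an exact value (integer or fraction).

M_X(t) = 2/(2 - t)
K_X(t) = log M_X(t) = -log(2 - t) + log(2)
K^(2)(t) = 1/(t^2 - 4*t + 4)

κ_2 = K^(2)(0) = 1/4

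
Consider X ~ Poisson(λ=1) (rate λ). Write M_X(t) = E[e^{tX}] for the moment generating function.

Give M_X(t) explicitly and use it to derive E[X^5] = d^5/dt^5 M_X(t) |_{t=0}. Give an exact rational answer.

E[X^5] = M′′′′′(0) = 52

M_X(t) = e^(e^(t) - 1)
M′(t) = e^(-1)*e^(t)*e^(e^(t))
M′′(t) = (e^(2*t)*e^(e^(t)) + e^(t)*e^(e^(t)))*e^(-1)
M′′′(t) = (e^(3*t)*e^(e^(t)) + 3*e^(2*t)*e^(e^(t)) + e^(t)*e^(e^(t)))*e^(-1)
M′′′′(t) = (e^(4*t)*e^(e^(t)) + 6*e^(3*t)*e^(e^(t)) + 7*e^(2*t)*e^(e^(t)) + e^(t)*e^(e^(t)))*e^(-1)
M′′′′′(t) = (e^(5*t)*e^(e^(t)) + 10*e^(4*t)*e^(e^(t)) + 25*e^(3*t)*e^(e^(t)) + 15*e^(2*t)*e^(e^(t)) + e^(t)*e^(e^(t)))*e^(-1)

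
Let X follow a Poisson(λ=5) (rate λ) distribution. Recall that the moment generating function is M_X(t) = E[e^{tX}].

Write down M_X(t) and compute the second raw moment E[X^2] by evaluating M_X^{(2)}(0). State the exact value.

E[X^2] = M^(2)(0) = 30

M_X(t) = e^(5*e^(t) - 5)
M^(2)(t) = (25*e^(2*t)*e^(5*e^(t)) + 5*e^(t)*e^(5*e^(t)))*e^(-5)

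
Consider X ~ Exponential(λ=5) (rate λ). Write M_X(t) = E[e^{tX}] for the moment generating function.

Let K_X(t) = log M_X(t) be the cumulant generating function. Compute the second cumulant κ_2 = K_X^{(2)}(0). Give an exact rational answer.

M_X(t) = 5/(5 - t)
K_X(t) = log M_X(t) = -log(5 - t) + log(5)
K^(2)(t) = 1/(t^2 - 10*t + 25)

κ_2 = K^(2)(0) = 1/25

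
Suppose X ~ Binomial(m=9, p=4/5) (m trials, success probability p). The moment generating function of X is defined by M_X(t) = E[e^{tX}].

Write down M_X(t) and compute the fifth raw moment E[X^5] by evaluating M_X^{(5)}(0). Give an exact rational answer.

M_X(t) = (4*e^(t)/5 + 1/5)^9

E[X^5] = M^(5)(0) = 15306516/625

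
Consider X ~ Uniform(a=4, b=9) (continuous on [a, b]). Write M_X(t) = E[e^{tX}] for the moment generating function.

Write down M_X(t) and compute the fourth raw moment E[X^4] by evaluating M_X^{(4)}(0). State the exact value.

M_X(t) = (e^(9*t) - e^(4*t))/(5*t)
dM/dt = (9*t*e^(9*t) - 4*t*e^(4*t) - e^(9*t) + e^(4*t))/(5*t^2)
d^2M/dt^2 = (81*t^2*e^(9*t) - 16*t^2*e^(4*t) - 18*t*e^(9*t) + 8*t*e^(4*t) + 2*e^(9*t) - 2*e^(4*t))/(5*t^3)
d^3M/dt^3 = (729*t^3*e^(9*t) - 64*t^3*e^(4*t) - 243*t^2*e^(9*t) + 48*t^2*e^(4*t) + 54*t*e^(9*t) - 24*t*e^(4*t) - 6*e^(9*t) + 6*e^(4*t))/(5*t^4)

E[X^4] = d^4M/dt^4 |_{t=0} = 2321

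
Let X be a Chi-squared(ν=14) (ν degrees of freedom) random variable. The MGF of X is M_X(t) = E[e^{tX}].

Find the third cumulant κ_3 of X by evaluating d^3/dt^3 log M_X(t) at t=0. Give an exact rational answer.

κ_3 = d^3K/dt^3 |_{t=0} = 112

M_X(t) = (1 - 2*t)^(-7)
K_X(t) = log M_X(t) = -7*log(1 - 2*t)
dK/dt = -14/(2*t - 1)
d^2K/dt^2 = 28/(4*t^2 - 4*t + 1)
d^3K/dt^3 = -112/(8*t^3 - 12*t^2 + 6*t - 1)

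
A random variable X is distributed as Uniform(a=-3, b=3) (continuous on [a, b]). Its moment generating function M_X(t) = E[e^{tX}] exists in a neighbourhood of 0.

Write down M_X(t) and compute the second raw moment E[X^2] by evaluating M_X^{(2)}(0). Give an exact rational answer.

E[X^2] = M′′(0) = 3

M_X(t) = (e^(3*t) - e^(-3*t))/(6*t)
M′(t) = (3*t*e^(6*t) + 3*t - e^(6*t) + 1)*e^(-3*t)/(6*t^2)
M′′(t) = (9*t^2*e^(6*t) - 9*t^2 - 6*t*e^(6*t) - 6*t + 2*e^(6*t) - 2)*e^(-3*t)/(6*t^3)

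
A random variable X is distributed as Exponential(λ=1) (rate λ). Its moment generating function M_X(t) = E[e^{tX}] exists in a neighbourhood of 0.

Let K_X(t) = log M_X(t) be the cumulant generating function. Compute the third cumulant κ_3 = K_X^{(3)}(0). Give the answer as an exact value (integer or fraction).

κ_3 = K^(3)(0) = 2

M_X(t) = 1/(1 - t)
K_X(t) = log M_X(t) = -log(1 - t)
K^(3)(t) = -2/(t^3 - 3*t^2 + 3*t - 1)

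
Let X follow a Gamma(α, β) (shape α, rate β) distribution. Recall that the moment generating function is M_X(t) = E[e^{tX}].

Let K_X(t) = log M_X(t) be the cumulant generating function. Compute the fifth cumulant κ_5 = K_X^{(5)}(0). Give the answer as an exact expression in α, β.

M_X(t) = (β/(β - t))^α
K_X(t) = log M_X(t) = α*(log(β) - log(β - t))
K′(t) = -α/(-β + t)
K′′(t) = α/(β^2 - 2*β*t + t^2)
K′′′(t) = -2*α/(-β^3 + 3*β^2*t - 3*β*t^2 + t^3)
K′′′′(t) = 6*α/(β^4 - 4*β^3*t + 6*β^2*t^2 - 4*β*t^3 + t^4)
K′′′′′(t) = -24*α/(-β^5 + 5*β^4*t - 10*β^3*t^2 + 10*β^2*t^3 - 5*β*t^4 + t^5)

κ_5 = K′′′′′(0) = 24*α/β^5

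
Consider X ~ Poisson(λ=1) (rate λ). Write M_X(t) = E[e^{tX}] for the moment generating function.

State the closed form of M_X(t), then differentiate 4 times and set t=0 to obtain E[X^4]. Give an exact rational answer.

M_X(t) = e^(e^(t) - 1)
dM/dt = e^(-1)*e^(t)*e^(e^(t))
d^2M/dt^2 = (e^(2*t)*e^(e^(t)) + e^(t)*e^(e^(t)))*e^(-1)
d^3M/dt^3 = (e^(3*t)*e^(e^(t)) + 3*e^(2*t)*e^(e^(t)) + e^(t)*e^(e^(t)))*e^(-1)
d^4M/dt^4 = (e^(4*t)*e^(e^(t)) + 6*e^(3*t)*e^(e^(t)) + 7*e^(2*t)*e^(e^(t)) + e^(t)*e^(e^(t)))*e^(-1)

E[X^4] = d^4M/dt^4 |_{t=0} = 15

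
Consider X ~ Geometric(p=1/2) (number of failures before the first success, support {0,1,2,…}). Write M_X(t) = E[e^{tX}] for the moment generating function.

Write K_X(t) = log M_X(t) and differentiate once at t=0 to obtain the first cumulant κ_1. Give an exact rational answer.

κ_1 = K^(1)(0) = 1

M_X(t) = 1/(2*(1 - e^(t)/2))
K_X(t) = log M_X(t) = -log(1 - e^(t)/2) - log(2)
K^(1)(t) = -e^(t)/(e^(t) - 2)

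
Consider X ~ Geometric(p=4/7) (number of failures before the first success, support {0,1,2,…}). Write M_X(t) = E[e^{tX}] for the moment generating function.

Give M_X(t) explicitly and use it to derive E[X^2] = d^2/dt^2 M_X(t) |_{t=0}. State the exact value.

E[X^2] = M′′(0) = 15/8

M_X(t) = 4/(7*(1 - 3*e^(t)/7))
M′(t) = 12*e^(t)/(9*e^(2*t) - 42*e^(t) + 49)
M′′(t) = (-36*e^(2*t) - 84*e^(t))/(27*e^(3*t) - 189*e^(2*t) + 441*e^(t) - 343)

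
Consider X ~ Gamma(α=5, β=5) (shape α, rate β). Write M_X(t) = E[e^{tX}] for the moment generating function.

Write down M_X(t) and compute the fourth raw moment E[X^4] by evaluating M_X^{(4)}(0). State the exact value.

E[X^4] = M^(4)(0) = 336/125

M_X(t) = 3125/(5 - t)^5
M^(4)(t) = -5250000/(t^9 - 45*t^8 + 900*t^7 - 10500*t^6 + 78750*t^5 - 393750*t^4 + 1312500*t^3 - 2812500*t^2 + 3515625*t - 1953125)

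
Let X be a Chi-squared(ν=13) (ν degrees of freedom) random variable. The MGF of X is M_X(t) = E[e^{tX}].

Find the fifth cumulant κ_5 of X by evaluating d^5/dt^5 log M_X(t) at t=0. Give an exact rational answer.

M_X(t) = (1 - 2*t)^(-13/2)
K_X(t) = log M_X(t) = -13*log(1 - 2*t)/2
D^5[K](t) = -4992/(32*t^5 - 80*t^4 + 80*t^3 - 40*t^2 + 10*t - 1)

κ_5 = D^5[K](0) = 4992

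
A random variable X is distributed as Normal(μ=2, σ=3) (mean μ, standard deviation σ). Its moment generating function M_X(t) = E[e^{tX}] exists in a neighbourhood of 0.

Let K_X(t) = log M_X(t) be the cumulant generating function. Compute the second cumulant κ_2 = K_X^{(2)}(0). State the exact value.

κ_2 = d^2K/dt^2 |_{t=0} = 9

M_X(t) = e^(9*t^2/2 + 2*t)
K_X(t) = log M_X(t) = 9*t^2/2 + 2*t
dK/dt = 9*t + 2
d^2K/dt^2 = 9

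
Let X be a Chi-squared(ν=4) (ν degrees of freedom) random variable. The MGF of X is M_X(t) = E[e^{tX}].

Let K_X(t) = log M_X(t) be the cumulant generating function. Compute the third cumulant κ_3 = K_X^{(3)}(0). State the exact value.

M_X(t) = (1 - 2*t)^(-2)
K_X(t) = log M_X(t) = -2*log(1 - 2*t)
dK/dt = -4/(2*t - 1)
d^2K/dt^2 = 8/(4*t^2 - 4*t + 1)
d^3K/dt^3 = -32/(8*t^3 - 12*t^2 + 6*t - 1)

κ_3 = d^3K/dt^3 |_{t=0} = 32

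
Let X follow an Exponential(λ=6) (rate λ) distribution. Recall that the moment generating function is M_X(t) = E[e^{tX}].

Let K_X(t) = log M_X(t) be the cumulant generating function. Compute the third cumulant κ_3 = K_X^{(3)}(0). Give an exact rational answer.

M_X(t) = 6/(6 - t)
K_X(t) = log M_X(t) = -log(6 - t) + log(6)
K^(3)(t) = -2/(t^3 - 18*t^2 + 108*t - 216)

κ_3 = K^(3)(0) = 1/108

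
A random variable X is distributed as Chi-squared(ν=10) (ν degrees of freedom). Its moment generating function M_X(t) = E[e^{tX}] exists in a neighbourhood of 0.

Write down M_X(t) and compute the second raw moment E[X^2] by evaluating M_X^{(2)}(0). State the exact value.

M_X(t) = (1 - 2*t)^(-5)
dM/dt = 10/(64*t^6 - 192*t^5 + 240*t^4 - 160*t^3 + 60*t^2 - 12*t + 1)
d^2M/dt^2 = -120/(128*t^7 - 448*t^6 + 672*t^5 - 560*t^4 + 280*t^3 - 84*t^2 + 14*t - 1)

E[X^2] = d^2M/dt^2 |_{t=0} = 120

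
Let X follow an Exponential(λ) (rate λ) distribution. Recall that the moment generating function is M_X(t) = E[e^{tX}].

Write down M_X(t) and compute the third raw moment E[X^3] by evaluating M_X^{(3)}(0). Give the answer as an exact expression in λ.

E[X^3] = d^3M/dt^3 |_{t=0} = 6/λ^3

M_X(t) = λ/(λ - t)
dM/dt = λ/(λ^2 - 2*λ*t + t^2)
d^2M/dt^2 = -2*λ/(-λ^3 + 3*λ^2*t - 3*λ*t^2 + t^3)
d^3M/dt^3 = 6*λ/(λ^4 - 4*λ^3*t + 6*λ^2*t^2 - 4*λ*t^3 + t^4)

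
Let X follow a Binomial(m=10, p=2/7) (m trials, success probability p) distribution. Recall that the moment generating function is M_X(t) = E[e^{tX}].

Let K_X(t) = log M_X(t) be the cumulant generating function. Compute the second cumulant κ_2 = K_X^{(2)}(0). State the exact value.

κ_2 = K^(2)(0) = 100/49

M_X(t) = (2*e^(t)/7 + 5/7)^10
K_X(t) = log M_X(t) = 10*log(2*e^(t)/7 + 5/7)
K^(2)(t) = 100*e^(t)/(4*e^(2*t) + 20*e^(t) + 25)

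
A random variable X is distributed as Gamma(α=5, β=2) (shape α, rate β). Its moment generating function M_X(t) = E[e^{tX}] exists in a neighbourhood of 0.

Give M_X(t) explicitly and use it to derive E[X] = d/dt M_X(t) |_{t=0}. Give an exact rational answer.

E[X] = M′(0) = 5/2

M_X(t) = 32/(2 - t)^5
M′(t) = 160/(t^6 - 12*t^5 + 60*t^4 - 160*t^3 + 240*t^2 - 192*t + 64)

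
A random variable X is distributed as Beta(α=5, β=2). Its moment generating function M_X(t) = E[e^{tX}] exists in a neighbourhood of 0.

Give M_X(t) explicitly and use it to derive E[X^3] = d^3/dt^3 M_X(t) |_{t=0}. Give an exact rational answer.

M_X(t) = ₁F₁(5; 7; t)
D^3[M](t) = 5*₁F₁(8; 10; t)/12

E[X^3] = D^3[M](0) = 5/12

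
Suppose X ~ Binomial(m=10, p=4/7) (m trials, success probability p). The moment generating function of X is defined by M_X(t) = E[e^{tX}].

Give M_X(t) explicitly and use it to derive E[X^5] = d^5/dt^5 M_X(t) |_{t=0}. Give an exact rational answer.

E[X^5] = d^5M/dt^5 |_{t=0} = 26462200/2401

M_X(t) = (4*e^(t)/7 + 3/7)^10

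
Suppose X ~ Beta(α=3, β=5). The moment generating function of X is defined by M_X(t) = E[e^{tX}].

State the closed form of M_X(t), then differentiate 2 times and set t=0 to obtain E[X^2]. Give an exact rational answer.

E[X^2] = d^2M/dt^2 |_{t=0} = 1/6

M_X(t) = ₁F₁(3; 8; t)
dM/dt = 3*₁F₁(4; 9; t)/8
d^2M/dt^2 = ₁F₁(5; 10; t)/6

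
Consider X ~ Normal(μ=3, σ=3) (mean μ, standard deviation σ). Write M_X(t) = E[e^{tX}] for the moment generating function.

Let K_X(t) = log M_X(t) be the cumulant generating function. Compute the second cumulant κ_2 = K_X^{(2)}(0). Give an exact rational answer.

κ_2 = K^(2)(0) = 9

M_X(t) = e^(9*t^2/2 + 3*t)
K_X(t) = log M_X(t) = 9*t^2/2 + 3*t
K^(2)(t) = 9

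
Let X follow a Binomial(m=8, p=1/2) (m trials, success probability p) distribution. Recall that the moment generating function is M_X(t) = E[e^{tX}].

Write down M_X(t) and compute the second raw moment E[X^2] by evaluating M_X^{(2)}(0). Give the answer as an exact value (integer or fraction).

M_X(t) = (e^(t)/2 + 1/2)^8
M^(2)(t) = e^(8*t)/4 + 49*e^(7*t)/32 + 63*e^(6*t)/16 + 175*e^(5*t)/32 + 35*e^(4*t)/8 + 63*e^(3*t)/32 + 7*e^(2*t)/16 + e^(t)/32

E[X^2] = M^(2)(0) = 18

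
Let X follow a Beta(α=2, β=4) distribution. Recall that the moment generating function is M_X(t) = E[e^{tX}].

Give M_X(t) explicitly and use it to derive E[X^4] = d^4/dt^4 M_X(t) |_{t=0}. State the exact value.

M_X(t) = ₁F₁(2; 6; t)
dM/dt = ₁F₁(3; 7; t)/3
d^2M/dt^2 = ₁F₁(4; 8; t)/7
d^3M/dt^3 = ₁F₁(5; 9; t)/14
d^4M/dt^4 = 5*₁F₁(6; 10; t)/126

E[X^4] = d^4M/dt^4 |_{t=0} = 5/126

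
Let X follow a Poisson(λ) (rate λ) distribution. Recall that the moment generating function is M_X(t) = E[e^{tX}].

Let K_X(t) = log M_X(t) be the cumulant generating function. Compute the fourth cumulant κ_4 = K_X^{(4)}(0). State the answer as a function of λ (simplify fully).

M_X(t) = e^(λ*(e^(t) - 1))
K_X(t) = log M_X(t) = λ*(e^(t) - 1)
K^(4)(t) = λ*e^(t)

κ_4 = K^(4)(0) = λ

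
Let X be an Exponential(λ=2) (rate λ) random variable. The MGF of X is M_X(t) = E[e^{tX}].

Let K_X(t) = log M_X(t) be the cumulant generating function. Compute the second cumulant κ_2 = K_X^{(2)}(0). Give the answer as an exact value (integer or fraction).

κ_2 = K^(2)(0) = 1/4

M_X(t) = 2/(2 - t)
K_X(t) = log M_X(t) = -log(2 - t) + log(2)
K^(2)(t) = 1/(t^2 - 4*t + 4)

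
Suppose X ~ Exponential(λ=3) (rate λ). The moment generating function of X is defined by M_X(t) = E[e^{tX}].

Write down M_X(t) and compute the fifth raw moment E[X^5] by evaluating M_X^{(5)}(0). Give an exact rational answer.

M_X(t) = 3/(3 - t)
M′(t) = 3/(t^2 - 6*t + 9)
M′′(t) = -6/(t^3 - 9*t^2 + 27*t - 27)
M′′′(t) = 18/(t^4 - 12*t^3 + 54*t^2 - 108*t + 81)
M′′′′(t) = -72/(t^5 - 15*t^4 + 90*t^3 - 270*t^2 + 405*t - 243)
M′′′′′(t) = 360/(t^6 - 18*t^5 + 135*t^4 - 540*t^3 + 1215*t^2 - 1458*t + 729)

E[X^5] = M′′′′′(0) = 40/81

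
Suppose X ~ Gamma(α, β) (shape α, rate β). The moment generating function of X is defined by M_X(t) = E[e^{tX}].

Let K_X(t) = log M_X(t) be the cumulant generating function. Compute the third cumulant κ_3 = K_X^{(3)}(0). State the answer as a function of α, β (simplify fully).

κ_3 = d^3K/dt^3 |_{t=0} = 2*α/β^3

M_X(t) = (β/(β - t))^α
K_X(t) = log M_X(t) = α*(log(β) - log(β - t))
dK/dt = -α/(-β + t)
d^2K/dt^2 = α/(β^2 - 2*β*t + t^2)
d^3K/dt^3 = -2*α/(-β^3 + 3*β^2*t - 3*β*t^2 + t^3)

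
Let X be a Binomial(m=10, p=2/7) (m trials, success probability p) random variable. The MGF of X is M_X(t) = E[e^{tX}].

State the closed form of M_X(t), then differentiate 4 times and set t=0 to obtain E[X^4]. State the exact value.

M_X(t) = (2*e^(t)/7 + 5/7)^10

E[X^4] = M^(4)(0) = 64700/343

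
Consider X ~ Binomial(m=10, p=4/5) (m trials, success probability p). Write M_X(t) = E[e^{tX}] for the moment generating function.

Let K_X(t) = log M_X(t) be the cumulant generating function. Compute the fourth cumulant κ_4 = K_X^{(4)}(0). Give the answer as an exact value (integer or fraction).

κ_4 = K′′′′(0) = 8/125

M_X(t) = (4*e^(t)/5 + 1/5)^10
K_X(t) = log M_X(t) = 10*log(4*e^(t)/5 + 1/5)
K′(t) = 40*e^(t)/(4*e^(t) + 1)
K′′(t) = 40*e^(t)/(16*e^(2*t) + 8*e^(t) + 1)
K′′′(t) = (-160*e^(2*t) + 40*e^(t))/(64*e^(3*t) + 48*e^(2*t) + 12*e^(t) + 1)
K′′′′(t) = (640*e^(3*t) - 640*e^(2*t) + 40*e^(t))/(256*e^(4*t) + 256*e^(3*t) + 96*e^(2*t) + 16*e^(t) + 1)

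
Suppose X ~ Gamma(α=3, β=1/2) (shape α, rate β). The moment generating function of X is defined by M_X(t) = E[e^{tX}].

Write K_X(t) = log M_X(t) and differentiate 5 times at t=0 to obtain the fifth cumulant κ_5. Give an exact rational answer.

κ_5 = K′′′′′(0) = 2304

M_X(t) = 1/(8*(1/2 - t)^3)
K_X(t) = log M_X(t) = -3*log(1/2 - t) - 3*log(2)
K′(t) = -6/(2*t - 1)
K′′(t) = 12/(4*t^2 - 4*t + 1)
K′′′(t) = -48/(8*t^3 - 12*t^2 + 6*t - 1)
K′′′′(t) = 288/(16*t^4 - 32*t^3 + 24*t^2 - 8*t + 1)
K′′′′′(t) = -2304/(32*t^5 - 80*t^4 + 80*t^3 - 40*t^2 + 10*t - 1)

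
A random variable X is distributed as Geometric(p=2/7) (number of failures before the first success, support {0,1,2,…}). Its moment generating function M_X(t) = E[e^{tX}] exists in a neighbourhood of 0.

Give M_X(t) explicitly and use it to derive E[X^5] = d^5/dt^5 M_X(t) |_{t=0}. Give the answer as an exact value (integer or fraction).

E[X^5] = d^5M/dt^5 |_{t=0} = 47255/2

M_X(t) = 2/(7*(1 - 5*e^(t)/7))
dM/dt = 10*e^(t)/(25*e^(2*t) - 70*e^(t) + 49)
d^2M/dt^2 = (-50*e^(2*t) - 70*e^(t))/(125*e^(3*t) - 525*e^(2*t) + 735*e^(t) - 343)
d^3M/dt^3 = (250*e^(3*t) + 1400*e^(2*t) + 490*e^(t))/(625*e^(4*t) - 3500*e^(3*t) + 7350*e^(2*t) - 6860*e^(t) + 2401)
d^4M/dt^4 = (-1250*e^(4*t) - 19250*e^(3*t) - 26950*e^(2*t) - 3430*e^(t))/(3125*e^(5*t) - 21875*e^(4*t) + 61250*e^(3*t) - 85750*e^(2*t) + 60025*e^(t) - 16807)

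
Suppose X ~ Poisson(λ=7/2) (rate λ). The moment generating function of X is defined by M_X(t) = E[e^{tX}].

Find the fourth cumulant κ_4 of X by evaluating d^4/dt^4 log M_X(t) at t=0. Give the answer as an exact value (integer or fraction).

M_X(t) = e^(7*e^(t)/2 - 7/2)
K_X(t) = log M_X(t) = 7*e^(t)/2 - 7/2
D^4[K](t) = 7*e^(t)/2

κ_4 = D^4[K](0) = 7/2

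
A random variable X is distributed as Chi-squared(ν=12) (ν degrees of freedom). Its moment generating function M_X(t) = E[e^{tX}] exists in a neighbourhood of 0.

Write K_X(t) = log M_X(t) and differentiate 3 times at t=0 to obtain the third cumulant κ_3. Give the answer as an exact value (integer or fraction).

M_X(t) = (1 - 2*t)^(-6)
K_X(t) = log M_X(t) = -6*log(1 - 2*t)
K^(3)(t) = -96/(8*t^3 - 12*t^2 + 6*t - 1)

κ_3 = K^(3)(0) = 96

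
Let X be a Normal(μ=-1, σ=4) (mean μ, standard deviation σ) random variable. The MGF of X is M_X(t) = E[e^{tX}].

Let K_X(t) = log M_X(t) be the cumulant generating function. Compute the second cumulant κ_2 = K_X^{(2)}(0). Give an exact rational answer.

M_X(t) = e^(8*t^2 - t)
K_X(t) = log M_X(t) = 8*t^2 - t
K′(t) = 16*t - 1
K′′(t) = 16

κ_2 = K′′(0) = 16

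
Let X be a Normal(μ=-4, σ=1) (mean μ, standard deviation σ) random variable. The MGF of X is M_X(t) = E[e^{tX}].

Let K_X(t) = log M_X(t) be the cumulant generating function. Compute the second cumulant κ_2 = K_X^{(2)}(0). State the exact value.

M_X(t) = e^(t^2/2 - 4*t)
K_X(t) = log M_X(t) = t^2/2 - 4*t
dK/dt = t - 4
d^2K/dt^2 = 1

κ_2 = d^2K/dt^2 |_{t=0} = 1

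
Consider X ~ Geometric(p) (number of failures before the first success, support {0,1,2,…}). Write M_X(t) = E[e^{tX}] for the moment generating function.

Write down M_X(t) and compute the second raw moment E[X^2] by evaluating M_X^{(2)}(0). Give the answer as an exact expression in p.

M_X(t) = p/(-(1 - p)*e^(t) + 1)

E[X^2] = M^(2)(0) = 1 - 3/p + 2/p^2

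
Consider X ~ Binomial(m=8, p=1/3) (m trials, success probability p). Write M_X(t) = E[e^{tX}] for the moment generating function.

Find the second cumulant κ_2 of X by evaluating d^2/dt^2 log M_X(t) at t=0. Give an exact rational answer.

κ_2 = K^(2)(0) = 16/9

M_X(t) = (e^(t)/3 + 2/3)^8
K_X(t) = log M_X(t) = 8*log(e^(t)/3 + 2/3)
K^(2)(t) = 16*e^(t)/(e^(2*t) + 4*e^(t) + 4)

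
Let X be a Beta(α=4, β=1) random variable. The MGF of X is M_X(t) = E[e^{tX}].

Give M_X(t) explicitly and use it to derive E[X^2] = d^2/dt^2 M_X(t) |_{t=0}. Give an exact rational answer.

E[X^2] = d^2M/dt^2 |_{t=0} = 2/3

M_X(t) = ₁F₁(4; 5; t)
dM/dt = 4*₁F₁(5; 6; t)/5
d^2M/dt^2 = 2*₁F₁(6; 7; t)/3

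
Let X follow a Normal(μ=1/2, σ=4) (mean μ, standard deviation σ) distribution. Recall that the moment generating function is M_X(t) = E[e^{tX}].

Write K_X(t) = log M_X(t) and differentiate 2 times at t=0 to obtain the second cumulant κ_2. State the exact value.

M_X(t) = e^(8*t^2 + t/2)
K_X(t) = log M_X(t) = 8*t^2 + t/2
dK/dt = 16*t + 1/2
d^2K/dt^2 = 16

κ_2 = d^2K/dt^2 |_{t=0} = 16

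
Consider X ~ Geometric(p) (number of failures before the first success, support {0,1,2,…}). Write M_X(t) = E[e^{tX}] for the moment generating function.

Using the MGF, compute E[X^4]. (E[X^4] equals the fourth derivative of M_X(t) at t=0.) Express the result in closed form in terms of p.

E[X^4] = d^4M/dt^4 |_{t=0} = 1 - 15/p + 50/p^2 - 60/p^3 + 24/p^4

M_X(t) = p/(-(1 - p)*e^(t) + 1)
dM/dt = (-p^2*e^(t) + p*e^(t))/(p^2*e^(2*t) - 2*p*e^(2*t) + 2*p*e^(t) + e^(2*t) - 2*e^(t) + 1)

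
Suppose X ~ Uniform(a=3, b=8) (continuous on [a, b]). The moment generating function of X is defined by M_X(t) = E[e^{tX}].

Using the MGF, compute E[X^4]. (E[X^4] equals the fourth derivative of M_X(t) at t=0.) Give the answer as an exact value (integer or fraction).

M_X(t) = (e^(8*t) - e^(3*t))/(5*t)
M′(t) = (8*t*e^(8*t) - 3*t*e^(3*t) - e^(8*t) + e^(3*t))/(5*t^2)
M′′(t) = (64*t^2*e^(8*t) - 9*t^2*e^(3*t) - 16*t*e^(8*t) + 6*t*e^(3*t) + 2*e^(8*t) - 2*e^(3*t))/(5*t^3)
M′′′(t) = (512*t^3*e^(8*t) - 27*t^3*e^(3*t) - 192*t^2*e^(8*t) + 27*t^2*e^(3*t) + 48*t*e^(8*t) - 18*t*e^(3*t) - 6*e^(8*t) + 6*e^(3*t))/(5*t^4)

E[X^4] = M′′′′(0) = 1301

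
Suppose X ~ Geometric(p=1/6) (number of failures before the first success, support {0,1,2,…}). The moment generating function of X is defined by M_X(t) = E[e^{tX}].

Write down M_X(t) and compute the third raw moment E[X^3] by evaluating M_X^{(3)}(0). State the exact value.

E[X^3] = M^(3)(0) = 905

M_X(t) = 1/(6*(1 - 5*e^(t)/6))
M^(3)(t) = (125*e^(3*t) + 600*e^(2*t) + 180*e^(t))/(625*e^(4*t) - 3000*e^(3*t) + 5400*e^(2*t) - 4320*e^(t) + 1296)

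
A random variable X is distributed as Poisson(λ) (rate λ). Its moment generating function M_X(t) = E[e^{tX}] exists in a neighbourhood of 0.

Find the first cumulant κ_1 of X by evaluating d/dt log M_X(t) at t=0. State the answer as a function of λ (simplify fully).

M_X(t) = e^(λ*(e^(t) - 1))
K_X(t) = log M_X(t) = λ*(e^(t) - 1)
K′(t) = λ*e^(t)

κ_1 = K′(0) = λ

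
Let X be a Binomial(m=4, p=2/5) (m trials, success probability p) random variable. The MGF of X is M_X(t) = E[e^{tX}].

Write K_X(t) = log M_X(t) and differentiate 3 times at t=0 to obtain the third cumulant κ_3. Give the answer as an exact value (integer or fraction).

M_X(t) = (2*e^(t)/5 + 3/5)^4
K_X(t) = log M_X(t) = 4*log(2*e^(t)/5 + 3/5)
K′(t) = 8*e^(t)/(2*e^(t) + 3)
K′′(t) = 24*e^(t)/(4*e^(2*t) + 12*e^(t) + 9)
K′′′(t) = (-48*e^(2*t) + 72*e^(t))/(8*e^(3*t) + 36*e^(2*t) + 54*e^(t) + 27)

κ_3 = K′′′(0) = 24/125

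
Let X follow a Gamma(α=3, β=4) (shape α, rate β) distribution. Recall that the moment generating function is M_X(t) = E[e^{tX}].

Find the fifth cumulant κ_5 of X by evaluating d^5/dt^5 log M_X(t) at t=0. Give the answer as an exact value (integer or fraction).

κ_5 = d^5K/dt^5 |_{t=0} = 9/128

M_X(t) = 64/(4 - t)^3
K_X(t) = log M_X(t) = -3*log(4 - t) + 6*log(2)
dK/dt = -3/(t - 4)
d^2K/dt^2 = 3/(t^2 - 8*t + 16)
d^3K/dt^3 = -6/(t^3 - 12*t^2 + 48*t - 64)
d^4K/dt^4 = 18/(t^4 - 16*t^3 + 96*t^2 - 256*t + 256)
d^5K/dt^5 = -72/(t^5 - 20*t^4 + 160*t^3 - 640*t^2 + 1280*t - 1024)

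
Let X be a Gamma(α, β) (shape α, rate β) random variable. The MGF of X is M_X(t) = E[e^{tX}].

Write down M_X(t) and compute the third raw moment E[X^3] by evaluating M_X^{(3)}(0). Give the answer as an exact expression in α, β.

E[X^3] = M′′′(0) = α*(α^2 + 3*α + 2)/β^3

M_X(t) = (β/(β - t))^α
M′(t) = -α*β^α*(1/(β - t))^α/(-β + t)
M′′(t) = (α^2*β^α*(1/(β - t))^α + α*β^α*(1/(β - t))^α)/(β^2 - 2*β*t + t^2)
M′′′(t) = (-α^3*β^α*(1/(β - t))^α - 3*α^2*β^α*(1/(β - t))^α - 2*α*β^α*(1/(β - t))^α)/(-β^3 + 3*β^2*t - 3*β*t^2 + t^3)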